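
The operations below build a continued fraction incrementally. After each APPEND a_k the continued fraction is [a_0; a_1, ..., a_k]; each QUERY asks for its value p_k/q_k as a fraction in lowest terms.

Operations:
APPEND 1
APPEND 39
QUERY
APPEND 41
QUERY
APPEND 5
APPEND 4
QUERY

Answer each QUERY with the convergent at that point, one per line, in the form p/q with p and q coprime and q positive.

40/39
1641/1600
34621/33756

APPEND 1: p_0 = 1·1 + 0 = 1, q_0 = 1·0 + 1 = 1 → 1/1
APPEND 39: p_1 = 39·1 + 1 = 40, q_1 = 39·1 + 0 = 39 → 40/39
APPEND 41: p_2 = 41·40 + 1 = 1641, q_2 = 41·39 + 1 = 1600 → 1641/1600
APPEND 5: p_3 = 5·1641 + 40 = 8245, q_3 = 5·1600 + 39 = 8039 → 8245/8039
APPEND 4: p_4 = 4·8245 + 1641 = 34621, q_4 = 4·8039 + 1600 = 33756 → 34621/33756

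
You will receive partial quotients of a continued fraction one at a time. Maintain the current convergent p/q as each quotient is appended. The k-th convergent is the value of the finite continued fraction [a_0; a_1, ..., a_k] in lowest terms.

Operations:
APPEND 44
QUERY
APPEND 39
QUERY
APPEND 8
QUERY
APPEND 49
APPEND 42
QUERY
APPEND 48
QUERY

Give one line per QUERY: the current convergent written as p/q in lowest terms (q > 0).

APPEND 44: p_0 = 44·1 + 0 = 44, q_0 = 44·0 + 1 = 1 → 44/1
APPEND 39: p_1 = 39·44 + 1 = 1717, q_1 = 39·1 + 0 = 39 → 1717/39
APPEND 8: p_2 = 8·1717 + 44 = 13780, q_2 = 8·39 + 1 = 313 → 13780/313
APPEND 49: p_3 = 49·13780 + 1717 = 676937, q_3 = 49·313 + 39 = 15376 → 676937/15376
APPEND 42: p_4 = 42·676937 + 13780 = 28445134, q_4 = 42·15376 + 313 = 646105 → 28445134/646105
APPEND 48: p_5 = 48·28445134 + 676937 = 1366043369, q_5 = 48·646105 + 15376 = 31028416 → 1366043369/31028416

44/1
1717/39
13780/313
28445134/646105
1366043369/31028416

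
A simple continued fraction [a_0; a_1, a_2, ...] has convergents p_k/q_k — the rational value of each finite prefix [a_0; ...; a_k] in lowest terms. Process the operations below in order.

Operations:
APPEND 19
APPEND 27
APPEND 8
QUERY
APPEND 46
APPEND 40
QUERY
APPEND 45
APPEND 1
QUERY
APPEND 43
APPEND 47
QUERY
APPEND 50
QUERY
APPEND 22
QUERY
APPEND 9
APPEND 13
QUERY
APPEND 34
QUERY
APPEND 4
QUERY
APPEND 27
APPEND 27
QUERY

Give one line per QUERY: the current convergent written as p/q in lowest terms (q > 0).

4131/217
7625731/400577
350974166/18436551
725807140097/38126396900
36305792242423/1907130652667
799453236473403/41995000755574
94807457203013053/4980202787642403
3230684929822946852/169706756917294535
13017547176494800461/683807230456820543
9590037931946423901534/503761360670245948835

APPEND 19: p_0 = 19·1 + 0 = 19, q_0 = 19·0 + 1 = 1 → 19/1
APPEND 27: p_1 = 27·19 + 1 = 514, q_1 = 27·1 + 0 = 27 → 514/27
APPEND 8: p_2 = 8·514 + 19 = 4131, q_2 = 8·27 + 1 = 217 → 4131/217
APPEND 46: p_3 = 46·4131 + 514 = 190540, q_3 = 46·217 + 27 = 10009 → 190540/10009
APPEND 40: p_4 = 40·190540 + 4131 = 7625731, q_4 = 40·10009 + 217 = 400577 → 7625731/400577
APPEND 45: p_5 = 45·7625731 + 190540 = 343348435, q_5 = 45·400577 + 10009 = 18035974 → 343348435/18035974
APPEND 1: p_6 = 1·343348435 + 7625731 = 350974166, q_6 = 1·18035974 + 400577 = 18436551 → 350974166/18436551
APPEND 43: p_7 = 43·350974166 + 343348435 = 15435237573, q_7 = 43·18436551 + 18035974 = 810807667 → 15435237573/810807667
APPEND 47: p_8 = 47·15435237573 + 350974166 = 725807140097, q_8 = 47·810807667 + 18436551 = 38126396900 → 725807140097/38126396900
APPEND 50: p_9 = 50·725807140097 + 15435237573 = 36305792242423, q_9 = 50·38126396900 + 810807667 = 1907130652667 → 36305792242423/1907130652667
APPEND 22: p_10 = 22·36305792242423 + 725807140097 = 799453236473403, q_10 = 22·1907130652667 + 38126396900 = 41995000755574 → 799453236473403/41995000755574
APPEND 9: p_11 = 9·799453236473403 + 36305792242423 = 7231384920503050, q_11 = 9·41995000755574 + 1907130652667 = 379862137452833 → 7231384920503050/379862137452833
APPEND 13: p_12 = 13·7231384920503050 + 799453236473403 = 94807457203013053, q_12 = 13·379862137452833 + 41995000755574 = 4980202787642403 → 94807457203013053/4980202787642403
APPEND 34: p_13 = 34·94807457203013053 + 7231384920503050 = 3230684929822946852, q_13 = 34·4980202787642403 + 379862137452833 = 169706756917294535 → 3230684929822946852/169706756917294535
APPEND 4: p_14 = 4·3230684929822946852 + 94807457203013053 = 13017547176494800461, q_14 = 4·169706756917294535 + 4980202787642403 = 683807230456820543 → 13017547176494800461/683807230456820543
APPEND 27: p_15 = 27·13017547176494800461 + 3230684929822946852 = 354704458695182559299, q_15 = 27·683807230456820543 + 169706756917294535 = 18632501979251449196 → 354704458695182559299/18632501979251449196
APPEND 27: p_16 = 27·354704458695182559299 + 13017547176494800461 = 9590037931946423901534, q_16 = 27·18632501979251449196 + 683807230456820543 = 503761360670245948835 → 9590037931946423901534/503761360670245948835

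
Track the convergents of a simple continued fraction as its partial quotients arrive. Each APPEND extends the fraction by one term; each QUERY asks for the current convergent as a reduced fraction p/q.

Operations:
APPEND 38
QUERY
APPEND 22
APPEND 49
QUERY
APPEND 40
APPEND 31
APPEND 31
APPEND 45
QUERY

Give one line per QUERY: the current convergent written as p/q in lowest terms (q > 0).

APPEND 38: p_0 = 38·1 + 0 = 38, q_0 = 38·0 + 1 = 1 → 38/1
APPEND 22: p_1 = 22·38 + 1 = 837, q_1 = 22·1 + 0 = 22 → 837/22
APPEND 49: p_2 = 49·837 + 38 = 41051, q_2 = 49·22 + 1 = 1079 → 41051/1079
APPEND 40: p_3 = 40·41051 + 837 = 1642877, q_3 = 40·1079 + 22 = 43182 → 1642877/43182
APPEND 31: p_4 = 31·1642877 + 41051 = 50970238, q_4 = 31·43182 + 1079 = 1339721 → 50970238/1339721
APPEND 31: p_5 = 31·50970238 + 1642877 = 1581720255, q_5 = 31·1339721 + 43182 = 41574533 → 1581720255/41574533
APPEND 45: p_6 = 45·1581720255 + 50970238 = 71228381713, q_6 = 45·41574533 + 1339721 = 1872193706 → 71228381713/1872193706

38/1
41051/1079
71228381713/1872193706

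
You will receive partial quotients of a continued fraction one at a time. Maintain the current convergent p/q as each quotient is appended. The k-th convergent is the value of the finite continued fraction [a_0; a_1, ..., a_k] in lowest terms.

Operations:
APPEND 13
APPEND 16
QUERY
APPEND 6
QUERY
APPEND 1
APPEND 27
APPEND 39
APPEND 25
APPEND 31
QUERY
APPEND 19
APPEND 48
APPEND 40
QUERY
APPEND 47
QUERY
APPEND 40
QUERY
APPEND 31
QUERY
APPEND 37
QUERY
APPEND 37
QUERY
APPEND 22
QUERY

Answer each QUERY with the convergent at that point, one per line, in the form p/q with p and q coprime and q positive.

APPEND 13: p_0 = 13·1 + 0 = 13, q_0 = 13·0 + 1 = 1 → 13/1
APPEND 16: p_1 = 16·13 + 1 = 209, q_1 = 16·1 + 0 = 16 → 209/16
APPEND 6: p_2 = 6·209 + 13 = 1267, q_2 = 6·16 + 1 = 97 → 1267/97
APPEND 1: p_3 = 1·1267 + 209 = 1476, q_3 = 1·97 + 16 = 113 → 1476/113
APPEND 27: p_4 = 27·1476 + 1267 = 41119, q_4 = 27·113 + 97 = 3148 → 41119/3148
APPEND 39: p_5 = 39·41119 + 1476 = 1605117, q_5 = 39·3148 + 113 = 122885 → 1605117/122885
APPEND 25: p_6 = 25·1605117 + 41119 = 40169044, q_6 = 25·122885 + 3148 = 3075273 → 40169044/3075273
APPEND 31: p_7 = 31·40169044 + 1605117 = 1246845481, q_7 = 31·3075273 + 122885 = 95456348 → 1246845481/95456348
APPEND 19: p_8 = 19·1246845481 + 40169044 = 23730233183, q_8 = 19·95456348 + 3075273 = 1816745885 → 23730233183/1816745885
APPEND 48: p_9 = 48·23730233183 + 1246845481 = 1140298038265, q_9 = 48·1816745885 + 95456348 = 87299258828 → 1140298038265/87299258828
APPEND 40: p_10 = 40·1140298038265 + 23730233183 = 45635651763783, q_10 = 40·87299258828 + 1816745885 = 3493787099005 → 45635651763783/3493787099005
APPEND 47: p_11 = 47·45635651763783 + 1140298038265 = 2146015930936066, q_11 = 47·3493787099005 + 87299258828 = 164295292912063 → 2146015930936066/164295292912063
APPEND 40: p_12 = 40·2146015930936066 + 45635651763783 = 85886272889206423, q_12 = 40·164295292912063 + 3493787099005 = 6575305503581525 → 85886272889206423/6575305503581525
APPEND 31: p_13 = 31·85886272889206423 + 2146015930936066 = 2664620475496335179, q_13 = 31·6575305503581525 + 164295292912063 = 203998765903939338 → 2664620475496335179/203998765903939338
APPEND 37: p_14 = 37·2664620475496335179 + 85886272889206423 = 98676843866253608046, q_14 = 37·203998765903939338 + 6575305503581525 = 7554529643949337031 → 98676843866253608046/7554529643949337031
APPEND 37: p_15 = 37·98676843866253608046 + 2664620475496335179 = 3653707843526879832881, q_15 = 37·7554529643949337031 + 203998765903939338 = 279721595592029409485 → 3653707843526879832881/279721595592029409485
APPEND 22: p_16 = 22·3653707843526879832881 + 98676843866253608046 = 80480249401457609931428, q_16 = 22·279721595592029409485 + 7554529643949337031 = 6161429632668596345701 → 80480249401457609931428/6161429632668596345701

209/16
1267/97
1246845481/95456348
45635651763783/3493787099005
2146015930936066/164295292912063
85886272889206423/6575305503581525
2664620475496335179/203998765903939338
98676843866253608046/7554529643949337031
3653707843526879832881/279721595592029409485
80480249401457609931428/6161429632668596345701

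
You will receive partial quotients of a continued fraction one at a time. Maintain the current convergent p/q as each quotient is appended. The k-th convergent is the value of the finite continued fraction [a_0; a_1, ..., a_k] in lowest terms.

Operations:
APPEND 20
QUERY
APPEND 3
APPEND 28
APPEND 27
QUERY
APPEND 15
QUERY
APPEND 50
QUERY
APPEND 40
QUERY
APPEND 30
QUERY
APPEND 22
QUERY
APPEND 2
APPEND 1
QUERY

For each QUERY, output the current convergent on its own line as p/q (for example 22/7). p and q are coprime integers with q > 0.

APPEND 20: p_0 = 20·1 + 0 = 20, q_0 = 20·0 + 1 = 1 → 20/1
APPEND 3: p_1 = 3·20 + 1 = 61, q_1 = 3·1 + 0 = 3 → 61/3
APPEND 28: p_2 = 28·61 + 20 = 1728, q_2 = 28·3 + 1 = 85 → 1728/85
APPEND 27: p_3 = 27·1728 + 61 = 46717, q_3 = 27·85 + 3 = 2298 → 46717/2298
APPEND 15: p_4 = 15·46717 + 1728 = 702483, q_4 = 15·2298 + 85 = 34555 → 702483/34555
APPEND 50: p_5 = 50·702483 + 46717 = 35170867, q_5 = 50·34555 + 2298 = 1730048 → 35170867/1730048
APPEND 40: p_6 = 40·35170867 + 702483 = 1407537163, q_6 = 40·1730048 + 34555 = 69236475 → 1407537163/69236475
APPEND 30: p_7 = 30·1407537163 + 35170867 = 42261285757, q_7 = 30·69236475 + 1730048 = 2078824298 → 42261285757/2078824298
APPEND 22: p_8 = 22·42261285757 + 1407537163 = 931155823817, q_8 = 22·2078824298 + 69236475 = 45803371031 → 931155823817/45803371031
APPEND 2: p_9 = 2·931155823817 + 42261285757 = 1904572933391, q_9 = 2·45803371031 + 2078824298 = 93685566360 → 1904572933391/93685566360
APPEND 1: p_10 = 1·1904572933391 + 931155823817 = 2835728757208, q_10 = 1·93685566360 + 45803371031 = 139488937391 → 2835728757208/139488937391

20/1
46717/2298
702483/34555
35170867/1730048
1407537163/69236475
42261285757/2078824298
931155823817/45803371031
2835728757208/139488937391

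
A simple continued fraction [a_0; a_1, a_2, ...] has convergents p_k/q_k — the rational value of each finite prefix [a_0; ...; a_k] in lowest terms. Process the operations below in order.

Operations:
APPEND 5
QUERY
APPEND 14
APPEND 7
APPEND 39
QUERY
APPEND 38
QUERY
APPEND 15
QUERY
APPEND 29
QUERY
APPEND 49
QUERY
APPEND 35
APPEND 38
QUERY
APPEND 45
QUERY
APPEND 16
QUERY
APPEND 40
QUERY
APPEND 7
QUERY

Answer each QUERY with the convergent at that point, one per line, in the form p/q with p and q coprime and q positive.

APPEND 5: p_0 = 5·1 + 0 = 5, q_0 = 5·0 + 1 = 1 → 5/1
APPEND 14: p_1 = 14·5 + 1 = 71, q_1 = 14·1 + 0 = 14 → 71/14
APPEND 7: p_2 = 7·71 + 5 = 502, q_2 = 7·14 + 1 = 99 → 502/99
APPEND 39: p_3 = 39·502 + 71 = 19649, q_3 = 39·99 + 14 = 3875 → 19649/3875
APPEND 38: p_4 = 38·19649 + 502 = 747164, q_4 = 38·3875 + 99 = 147349 → 747164/147349
APPEND 15: p_5 = 15·747164 + 19649 = 11227109, q_5 = 15·147349 + 3875 = 2214110 → 11227109/2214110
APPEND 29: p_6 = 29·11227109 + 747164 = 326333325, q_6 = 29·2214110 + 147349 = 64356539 → 326333325/64356539
APPEND 49: p_7 = 49·326333325 + 11227109 = 16001560034, q_7 = 49·64356539 + 2214110 = 3155684521 → 16001560034/3155684521
APPEND 35: p_8 = 35·16001560034 + 326333325 = 560380934515, q_8 = 35·3155684521 + 64356539 = 110513314774 → 560380934515/110513314774
APPEND 38: p_9 = 38·560380934515 + 16001560034 = 21310477071604, q_9 = 38·110513314774 + 3155684521 = 4202661645933 → 21310477071604/4202661645933
APPEND 45: p_10 = 45·21310477071604 + 560380934515 = 959531849156695, q_10 = 45·4202661645933 + 110513314774 = 189230287381759 → 959531849156695/189230287381759
APPEND 16: p_11 = 16·959531849156695 + 21310477071604 = 15373820063578724, q_11 = 16·189230287381759 + 4202661645933 = 3031887259754077 → 15373820063578724/3031887259754077
APPEND 40: p_12 = 40·15373820063578724 + 959531849156695 = 615912334392305655, q_12 = 40·3031887259754077 + 189230287381759 = 121464720677544839 → 615912334392305655/121464720677544839
APPEND 7: p_13 = 7·615912334392305655 + 15373820063578724 = 4326760160809718309, q_13 = 7·121464720677544839 + 3031887259754077 = 853284932002567950 → 4326760160809718309/853284932002567950

5/1
19649/3875
747164/147349
11227109/2214110
326333325/64356539
16001560034/3155684521
21310477071604/4202661645933
959531849156695/189230287381759
15373820063578724/3031887259754077
615912334392305655/121464720677544839
4326760160809718309/853284932002567950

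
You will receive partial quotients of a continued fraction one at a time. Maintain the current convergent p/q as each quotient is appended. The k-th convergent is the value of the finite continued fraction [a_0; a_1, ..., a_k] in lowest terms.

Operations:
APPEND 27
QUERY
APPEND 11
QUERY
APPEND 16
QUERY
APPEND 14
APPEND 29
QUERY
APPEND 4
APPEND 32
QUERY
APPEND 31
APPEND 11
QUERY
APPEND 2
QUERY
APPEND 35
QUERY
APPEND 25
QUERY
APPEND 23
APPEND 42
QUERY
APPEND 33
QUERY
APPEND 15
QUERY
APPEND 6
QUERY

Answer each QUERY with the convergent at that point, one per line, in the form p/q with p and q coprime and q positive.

APPEND 27: p_0 = 27·1 + 0 = 27, q_0 = 27·0 + 1 = 1 → 27/1
APPEND 11: p_1 = 11·27 + 1 = 298, q_1 = 11·1 + 0 = 11 → 298/11
APPEND 16: p_2 = 16·298 + 27 = 4795, q_2 = 16·11 + 1 = 177 → 4795/177
APPEND 14: p_3 = 14·4795 + 298 = 67428, q_3 = 14·177 + 11 = 2489 → 67428/2489
APPEND 29: p_4 = 29·67428 + 4795 = 1960207, q_4 = 29·2489 + 177 = 72358 → 1960207/72358
APPEND 4: p_5 = 4·1960207 + 67428 = 7908256, q_5 = 4·72358 + 2489 = 291921 → 7908256/291921
APPEND 32: p_6 = 32·7908256 + 1960207 = 255024399, q_6 = 32·291921 + 72358 = 9413830 → 255024399/9413830
APPEND 31: p_7 = 31·255024399 + 7908256 = 7913664625, q_7 = 31·9413830 + 291921 = 292120651 → 7913664625/292120651
APPEND 11: p_8 = 11·7913664625 + 255024399 = 87305335274, q_8 = 11·292120651 + 9413830 = 3222740991 → 87305335274/3222740991
APPEND 2: p_9 = 2·87305335274 + 7913664625 = 182524335173, q_9 = 2·3222740991 + 292120651 = 6737602633 → 182524335173/6737602633
APPEND 35: p_10 = 35·182524335173 + 87305335274 = 6475657066329, q_10 = 35·6737602633 + 3222740991 = 239038833146 → 6475657066329/239038833146
APPEND 25: p_11 = 25·6475657066329 + 182524335173 = 162073950993398, q_11 = 25·239038833146 + 6737602633 = 5982708431283 → 162073950993398/5982708431283
APPEND 23: p_12 = 23·162073950993398 + 6475657066329 = 3734176529914483, q_12 = 23·5982708431283 + 239038833146 = 137841332752655 → 3734176529914483/137841332752655
APPEND 42: p_13 = 42·3734176529914483 + 162073950993398 = 156997488207401684, q_13 = 42·137841332752655 + 5982708431283 = 5795318684042793 → 156997488207401684/5795318684042793
APPEND 33: p_14 = 33·156997488207401684 + 3734176529914483 = 5184651287374170055, q_14 = 33·5795318684042793 + 137841332752655 = 191383357906164824 → 5184651287374170055/191383357906164824
APPEND 15: p_15 = 15·5184651287374170055 + 156997488207401684 = 77926766798819952509, q_15 = 15·191383357906164824 + 5795318684042793 = 2876545687276515153 → 77926766798819952509/2876545687276515153
APPEND 6: p_16 = 6·77926766798819952509 + 5184651287374170055 = 472745252080293885109, q_16 = 6·2876545687276515153 + 191383357906164824 = 17450657481565255742 → 472745252080293885109/17450657481565255742

27/1
298/11
4795/177
1960207/72358
255024399/9413830
87305335274/3222740991
182524335173/6737602633
6475657066329/239038833146
162073950993398/5982708431283
156997488207401684/5795318684042793
5184651287374170055/191383357906164824
77926766798819952509/2876545687276515153
472745252080293885109/17450657481565255742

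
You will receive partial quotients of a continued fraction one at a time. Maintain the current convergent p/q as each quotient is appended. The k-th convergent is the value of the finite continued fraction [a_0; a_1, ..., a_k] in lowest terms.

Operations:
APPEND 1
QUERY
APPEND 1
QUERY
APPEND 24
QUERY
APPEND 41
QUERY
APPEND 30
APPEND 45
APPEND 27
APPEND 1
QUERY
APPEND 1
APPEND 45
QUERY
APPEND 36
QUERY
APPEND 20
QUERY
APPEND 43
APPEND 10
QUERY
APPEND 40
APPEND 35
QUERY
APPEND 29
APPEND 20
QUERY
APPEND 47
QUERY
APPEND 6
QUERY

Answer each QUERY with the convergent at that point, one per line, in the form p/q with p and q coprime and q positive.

APPEND 1: p_0 = 1·1 + 0 = 1, q_0 = 1·0 + 1 = 1 → 1/1
APPEND 1: p_1 = 1·1 + 1 = 2, q_1 = 1·1 + 0 = 1 → 2/1
APPEND 24: p_2 = 24·2 + 1 = 49, q_2 = 24·1 + 1 = 25 → 49/25
APPEND 41: p_3 = 41·49 + 2 = 2011, q_3 = 41·25 + 1 = 1026 → 2011/1026
APPEND 30: p_4 = 30·2011 + 49 = 60379, q_4 = 30·1026 + 25 = 30805 → 60379/30805
APPEND 45: p_5 = 45·60379 + 2011 = 2719066, q_5 = 45·30805 + 1026 = 1387251 → 2719066/1387251
APPEND 27: p_6 = 27·2719066 + 60379 = 73475161, q_6 = 27·1387251 + 30805 = 37486582 → 73475161/37486582
APPEND 1: p_7 = 1·73475161 + 2719066 = 76194227, q_7 = 1·37486582 + 1387251 = 38873833 → 76194227/38873833
APPEND 1: p_8 = 1·76194227 + 73475161 = 149669388, q_8 = 1·38873833 + 37486582 = 76360415 → 149669388/76360415
APPEND 45: p_9 = 45·149669388 + 76194227 = 6811316687, q_9 = 45·76360415 + 38873833 = 3475092508 → 6811316687/3475092508
APPEND 36: p_10 = 36·6811316687 + 149669388 = 245357070120, q_10 = 36·3475092508 + 76360415 = 125179690703 → 245357070120/125179690703
APPEND 20: p_11 = 20·245357070120 + 6811316687 = 4913952719087, q_11 = 20·125179690703 + 3475092508 = 2507068906568 → 4913952719087/2507068906568
APPEND 43: p_12 = 43·4913952719087 + 245357070120 = 211545323990861, q_12 = 43·2507068906568 + 125179690703 = 107929142673127 → 211545323990861/107929142673127
APPEND 10: p_13 = 10·211545323990861 + 4913952719087 = 2120367192627697, q_13 = 10·107929142673127 + 2507068906568 = 1081798495637838 → 2120367192627697/1081798495637838
APPEND 40: p_14 = 40·2120367192627697 + 211545323990861 = 85026233029098741, q_14 = 40·1081798495637838 + 107929142673127 = 43379868968186647 → 85026233029098741/43379868968186647
APPEND 35: p_15 = 35·85026233029098741 + 2120367192627697 = 2978038523211083632, q_15 = 35·43379868968186647 + 1081798495637838 = 1519377212382170483 → 2978038523211083632/1519377212382170483
APPEND 29: p_16 = 29·2978038523211083632 + 85026233029098741 = 86448143406150524069, q_16 = 29·1519377212382170483 + 43379868968186647 = 44105319028051130654 → 86448143406150524069/44105319028051130654
APPEND 20: p_17 = 20·86448143406150524069 + 2978038523211083632 = 1731940906646221565012, q_17 = 20·44105319028051130654 + 1519377212382170483 = 883625757773404783563 → 1731940906646221565012/883625757773404783563
APPEND 47: p_18 = 47·1731940906646221565012 + 86448143406150524069 = 81487670755778564079633, q_18 = 47·883625757773404783563 + 44105319028051130654 = 41574515934378075958115 → 81487670755778564079633/41574515934378075958115
APPEND 6: p_19 = 6·81487670755778564079633 + 1731940906646221565012 = 490657965441317606042810, q_19 = 6·41574515934378075958115 + 883625757773404783563 = 250330721364041860532253 → 490657965441317606042810/250330721364041860532253

1/1
2/1
49/25
2011/1026
76194227/38873833
6811316687/3475092508
245357070120/125179690703
4913952719087/2507068906568
2120367192627697/1081798495637838
2978038523211083632/1519377212382170483
1731940906646221565012/883625757773404783563
81487670755778564079633/41574515934378075958115
490657965441317606042810/250330721364041860532253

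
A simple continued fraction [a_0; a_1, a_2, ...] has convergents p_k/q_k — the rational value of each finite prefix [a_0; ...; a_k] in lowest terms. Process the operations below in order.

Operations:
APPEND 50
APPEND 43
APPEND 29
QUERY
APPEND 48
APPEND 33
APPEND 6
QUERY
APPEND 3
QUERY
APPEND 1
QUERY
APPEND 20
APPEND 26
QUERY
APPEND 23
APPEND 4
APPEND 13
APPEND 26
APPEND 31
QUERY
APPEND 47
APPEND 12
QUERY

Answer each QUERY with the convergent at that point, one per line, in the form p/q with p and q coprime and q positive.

APPEND 50: p_0 = 50·1 + 0 = 50, q_0 = 50·0 + 1 = 1 → 50/1
APPEND 43: p_1 = 43·50 + 1 = 2151, q_1 = 43·1 + 0 = 43 → 2151/43
APPEND 29: p_2 = 29·2151 + 50 = 62429, q_2 = 29·43 + 1 = 1248 → 62429/1248
APPEND 48: p_3 = 48·62429 + 2151 = 2998743, q_3 = 48·1248 + 43 = 59947 → 2998743/59947
APPEND 33: p_4 = 33·2998743 + 62429 = 99020948, q_4 = 33·59947 + 1248 = 1979499 → 99020948/1979499
APPEND 6: p_5 = 6·99020948 + 2998743 = 597124431, q_5 = 6·1979499 + 59947 = 11936941 → 597124431/11936941
APPEND 3: p_6 = 3·597124431 + 99020948 = 1890394241, q_6 = 3·11936941 + 1979499 = 37790322 → 1890394241/37790322
APPEND 1: p_7 = 1·1890394241 + 597124431 = 2487518672, q_7 = 1·37790322 + 11936941 = 49727263 → 2487518672/49727263
APPEND 20: p_8 = 20·2487518672 + 1890394241 = 51640767681, q_8 = 20·49727263 + 37790322 = 1032335582 → 51640767681/1032335582
APPEND 26: p_9 = 26·51640767681 + 2487518672 = 1345147478378, q_9 = 26·1032335582 + 49727263 = 26890452395 → 1345147478378/26890452395
APPEND 23: p_10 = 23·1345147478378 + 51640767681 = 30990032770375, q_10 = 23·26890452395 + 1032335582 = 619512740667 → 30990032770375/619512740667
APPEND 4: p_11 = 4·30990032770375 + 1345147478378 = 125305278559878, q_11 = 4·619512740667 + 26890452395 = 2504941415063 → 125305278559878/2504941415063
APPEND 13: p_12 = 13·125305278559878 + 30990032770375 = 1659958654048789, q_12 = 13·2504941415063 + 619512740667 = 33183751136486 → 1659958654048789/33183751136486
APPEND 26: p_13 = 26·1659958654048789 + 125305278559878 = 43284230283828392, q_13 = 26·33183751136486 + 2504941415063 = 865282470963699 → 43284230283828392/865282470963699
APPEND 31: p_14 = 31·43284230283828392 + 1659958654048789 = 1343471097452728941, q_14 = 31·865282470963699 + 33183751136486 = 26856940351011155 → 1343471097452728941/26856940351011155
APPEND 47: p_15 = 47·1343471097452728941 + 43284230283828392 = 63186425810562088619, q_15 = 47·26856940351011155 + 865282470963699 = 1263141478968487984 → 63186425810562088619/1263141478968487984
APPEND 12: p_16 = 12·63186425810562088619 + 1343471097452728941 = 759580580824197792369, q_16 = 12·1263141478968487984 + 26856940351011155 = 15184554687972866963 → 759580580824197792369/15184554687972866963

62429/1248
597124431/11936941
1890394241/37790322
2487518672/49727263
1345147478378/26890452395
1343471097452728941/26856940351011155
759580580824197792369/15184554687972866963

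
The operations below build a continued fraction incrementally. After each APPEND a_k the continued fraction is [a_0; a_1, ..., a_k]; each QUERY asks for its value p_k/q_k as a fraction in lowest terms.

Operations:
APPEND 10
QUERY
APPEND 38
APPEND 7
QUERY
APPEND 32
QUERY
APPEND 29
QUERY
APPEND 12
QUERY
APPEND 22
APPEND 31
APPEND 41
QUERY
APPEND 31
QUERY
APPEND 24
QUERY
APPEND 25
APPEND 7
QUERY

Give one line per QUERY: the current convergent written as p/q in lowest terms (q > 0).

APPEND 10: p_0 = 10·1 + 0 = 10, q_0 = 10·0 + 1 = 1 → 10/1
APPEND 38: p_1 = 38·10 + 1 = 381, q_1 = 38·1 + 0 = 38 → 381/38
APPEND 7: p_2 = 7·381 + 10 = 2677, q_2 = 7·38 + 1 = 267 → 2677/267
APPEND 32: p_3 = 32·2677 + 381 = 86045, q_3 = 32·267 + 38 = 8582 → 86045/8582
APPEND 29: p_4 = 29·86045 + 2677 = 2497982, q_4 = 29·8582 + 267 = 249145 → 2497982/249145
APPEND 12: p_5 = 12·2497982 + 86045 = 30061829, q_5 = 12·249145 + 8582 = 2998322 → 30061829/2998322
APPEND 22: p_6 = 22·30061829 + 2497982 = 663858220, q_6 = 22·2998322 + 249145 = 66212229 → 663858220/66212229
APPEND 31: p_7 = 31·663858220 + 30061829 = 20609666649, q_7 = 31·66212229 + 2998322 = 2055577421 → 20609666649/2055577421
APPEND 41: p_8 = 41·20609666649 + 663858220 = 845660190829, q_8 = 41·2055577421 + 66212229 = 84344886490 → 845660190829/84344886490
APPEND 31: p_9 = 31·845660190829 + 20609666649 = 26236075582348, q_9 = 31·84344886490 + 2055577421 = 2616747058611 → 26236075582348/2616747058611
APPEND 24: p_10 = 24·26236075582348 + 845660190829 = 630511474167181, q_10 = 24·2616747058611 + 84344886490 = 62886274293154 → 630511474167181/62886274293154
APPEND 25: p_11 = 25·630511474167181 + 26236075582348 = 15789022929761873, q_11 = 25·62886274293154 + 2616747058611 = 1574773604387461 → 15789022929761873/1574773604387461
APPEND 7: p_12 = 7·15789022929761873 + 630511474167181 = 111153671982500292, q_12 = 7·1574773604387461 + 62886274293154 = 11086301505005381 → 111153671982500292/11086301505005381

10/1
2677/267
86045/8582
2497982/249145
30061829/2998322
845660190829/84344886490
26236075582348/2616747058611
630511474167181/62886274293154
111153671982500292/11086301505005381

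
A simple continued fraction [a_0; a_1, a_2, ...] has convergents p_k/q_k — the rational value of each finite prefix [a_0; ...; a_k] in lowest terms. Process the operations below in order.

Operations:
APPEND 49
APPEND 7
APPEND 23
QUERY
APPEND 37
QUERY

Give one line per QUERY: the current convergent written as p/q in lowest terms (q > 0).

APPEND 49: p_0 = 49·1 + 0 = 49, q_0 = 49·0 + 1 = 1 → 49/1
APPEND 7: p_1 = 7·49 + 1 = 344, q_1 = 7·1 + 0 = 7 → 344/7
APPEND 23: p_2 = 23·344 + 49 = 7961, q_2 = 23·7 + 1 = 162 → 7961/162
APPEND 37: p_3 = 37·7961 + 344 = 294901, q_3 = 37·162 + 7 = 6001 → 294901/6001

7961/162
294901/6001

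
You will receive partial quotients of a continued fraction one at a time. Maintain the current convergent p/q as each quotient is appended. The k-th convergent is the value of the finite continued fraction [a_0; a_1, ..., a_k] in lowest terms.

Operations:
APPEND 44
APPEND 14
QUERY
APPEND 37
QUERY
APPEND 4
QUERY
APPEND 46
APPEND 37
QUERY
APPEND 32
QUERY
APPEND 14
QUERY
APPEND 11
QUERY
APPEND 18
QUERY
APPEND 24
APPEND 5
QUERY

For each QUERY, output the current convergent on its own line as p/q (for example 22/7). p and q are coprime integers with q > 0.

APPEND 44: p_0 = 44·1 + 0 = 44, q_0 = 44·0 + 1 = 1 → 44/1
APPEND 14: p_1 = 14·44 + 1 = 617, q_1 = 14·1 + 0 = 14 → 617/14
APPEND 37: p_2 = 37·617 + 44 = 22873, q_2 = 37·14 + 1 = 519 → 22873/519
APPEND 4: p_3 = 4·22873 + 617 = 92109, q_3 = 4·519 + 14 = 2090 → 92109/2090
APPEND 46: p_4 = 46·92109 + 22873 = 4259887, q_4 = 46·2090 + 519 = 96659 → 4259887/96659
APPEND 37: p_5 = 37·4259887 + 92109 = 157707928, q_5 = 37·96659 + 2090 = 3578473 → 157707928/3578473
APPEND 32: p_6 = 32·157707928 + 4259887 = 5050913583, q_6 = 32·3578473 + 96659 = 114607795 → 5050913583/114607795
APPEND 14: p_7 = 14·5050913583 + 157707928 = 70870498090, q_7 = 14·114607795 + 3578473 = 1608087603 → 70870498090/1608087603
APPEND 11: p_8 = 11·70870498090 + 5050913583 = 784626392573, q_8 = 11·1608087603 + 114607795 = 17803571428 → 784626392573/17803571428
APPEND 18: p_9 = 18·784626392573 + 70870498090 = 14194145564404, q_9 = 18·17803571428 + 1608087603 = 322072373307 → 14194145564404/322072373307
APPEND 24: p_10 = 24·14194145564404 + 784626392573 = 341444119938269, q_10 = 24·322072373307 + 17803571428 = 7747540530796 → 341444119938269/7747540530796
APPEND 5: p_11 = 5·341444119938269 + 14194145564404 = 1721414745255749, q_11 = 5·7747540530796 + 322072373307 = 39059775027287 → 1721414745255749/39059775027287

617/14
22873/519
92109/2090
157707928/3578473
5050913583/114607795
70870498090/1608087603
784626392573/17803571428
14194145564404/322072373307
1721414745255749/39059775027287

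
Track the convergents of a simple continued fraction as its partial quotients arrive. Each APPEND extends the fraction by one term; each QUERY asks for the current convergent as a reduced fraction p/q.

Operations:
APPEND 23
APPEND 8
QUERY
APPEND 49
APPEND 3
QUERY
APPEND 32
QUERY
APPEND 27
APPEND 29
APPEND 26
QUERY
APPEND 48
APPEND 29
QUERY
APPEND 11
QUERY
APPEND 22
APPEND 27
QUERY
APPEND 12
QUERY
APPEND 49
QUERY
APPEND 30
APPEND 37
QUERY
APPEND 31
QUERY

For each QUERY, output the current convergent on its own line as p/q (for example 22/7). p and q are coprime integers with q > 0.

185/8
27449/1187
887456/38377
18134588411/784209132
25281681940748/1093276858615
278969658153481/12063717605092
166669552013721391/7207430450212345
2006197238325974022/86755660466718779
98470334229986448469/4258234793319432516
109474770627333005287873/4734108814815158120099
3396674005671461083352155/146885207058729951417328

APPEND 23: p_0 = 23·1 + 0 = 23, q_0 = 23·0 + 1 = 1 → 23/1
APPEND 8: p_1 = 8·23 + 1 = 185, q_1 = 8·1 + 0 = 8 → 185/8
APPEND 49: p_2 = 49·185 + 23 = 9088, q_2 = 49·8 + 1 = 393 → 9088/393
APPEND 3: p_3 = 3·9088 + 185 = 27449, q_3 = 3·393 + 8 = 1187 → 27449/1187
APPEND 32: p_4 = 32·27449 + 9088 = 887456, q_4 = 32·1187 + 393 = 38377 → 887456/38377
APPEND 27: p_5 = 27·887456 + 27449 = 23988761, q_5 = 27·38377 + 1187 = 1037366 → 23988761/1037366
APPEND 29: p_6 = 29·23988761 + 887456 = 696561525, q_6 = 29·1037366 + 38377 = 30121991 → 696561525/30121991
APPEND 26: p_7 = 26·696561525 + 23988761 = 18134588411, q_7 = 26·30121991 + 1037366 = 784209132 → 18134588411/784209132
APPEND 48: p_8 = 48·18134588411 + 696561525 = 871156805253, q_8 = 48·784209132 + 30121991 = 37672160327 → 871156805253/37672160327
APPEND 29: p_9 = 29·871156805253 + 18134588411 = 25281681940748, q_9 = 29·37672160327 + 784209132 = 1093276858615 → 25281681940748/1093276858615
APPEND 11: p_10 = 11·25281681940748 + 871156805253 = 278969658153481, q_10 = 11·1093276858615 + 37672160327 = 12063717605092 → 278969658153481/12063717605092
APPEND 22: p_11 = 22·278969658153481 + 25281681940748 = 6162614161317330, q_11 = 22·12063717605092 + 1093276858615 = 266495064170639 → 6162614161317330/266495064170639
APPEND 27: p_12 = 27·6162614161317330 + 278969658153481 = 166669552013721391, q_12 = 27·266495064170639 + 12063717605092 = 7207430450212345 → 166669552013721391/7207430450212345
APPEND 12: p_13 = 12·166669552013721391 + 6162614161317330 = 2006197238325974022, q_13 = 12·7207430450212345 + 266495064170639 = 86755660466718779 → 2006197238325974022/86755660466718779
APPEND 49: p_14 = 49·2006197238325974022 + 166669552013721391 = 98470334229986448469, q_14 = 49·86755660466718779 + 7207430450212345 = 4258234793319432516 → 98470334229986448469/4258234793319432516
APPEND 30: p_15 = 30·98470334229986448469 + 2006197238325974022 = 2956116224137919428092, q_15 = 30·4258234793319432516 + 86755660466718779 = 127833799460049694259 → 2956116224137919428092/127833799460049694259
APPEND 37: p_16 = 37·2956116224137919428092 + 98470334229986448469 = 109474770627333005287873, q_16 = 37·127833799460049694259 + 4258234793319432516 = 4734108814815158120099 → 109474770627333005287873/4734108814815158120099
APPEND 31: p_17 = 31·109474770627333005287873 + 2956116224137919428092 = 3396674005671461083352155, q_17 = 31·4734108814815158120099 + 127833799460049694259 = 146885207058729951417328 → 3396674005671461083352155/146885207058729951417328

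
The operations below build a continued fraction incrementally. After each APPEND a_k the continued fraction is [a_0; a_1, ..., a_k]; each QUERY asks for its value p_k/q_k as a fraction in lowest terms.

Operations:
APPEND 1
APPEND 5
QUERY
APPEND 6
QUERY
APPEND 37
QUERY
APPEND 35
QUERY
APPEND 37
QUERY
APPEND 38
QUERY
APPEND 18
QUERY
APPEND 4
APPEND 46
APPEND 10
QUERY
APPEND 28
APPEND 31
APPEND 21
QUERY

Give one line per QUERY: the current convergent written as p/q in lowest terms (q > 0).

APPEND 1: p_0 = 1·1 + 0 = 1, q_0 = 1·0 + 1 = 1 → 1/1
APPEND 5: p_1 = 5·1 + 1 = 6, q_1 = 5·1 + 0 = 5 → 6/5
APPEND 6: p_2 = 6·6 + 1 = 37, q_2 = 6·5 + 1 = 31 → 37/31
APPEND 37: p_3 = 37·37 + 6 = 1375, q_3 = 37·31 + 5 = 1152 → 1375/1152
APPEND 35: p_4 = 35·1375 + 37 = 48162, q_4 = 35·1152 + 31 = 40351 → 48162/40351
APPEND 37: p_5 = 37·48162 + 1375 = 1783369, q_5 = 37·40351 + 1152 = 1494139 → 1783369/1494139
APPEND 38: p_6 = 38·1783369 + 48162 = 67816184, q_6 = 38·1494139 + 40351 = 56817633 → 67816184/56817633
APPEND 18: p_7 = 18·67816184 + 1783369 = 1222474681, q_7 = 18·56817633 + 1494139 = 1024211533 → 1222474681/1024211533
APPEND 4: p_8 = 4·1222474681 + 67816184 = 4957714908, q_8 = 4·1024211533 + 56817633 = 4153663765 → 4957714908/4153663765
APPEND 46: p_9 = 46·4957714908 + 1222474681 = 229277360449, q_9 = 46·4153663765 + 1024211533 = 192092744723 → 229277360449/192092744723
APPEND 10: p_10 = 10·229277360449 + 4957714908 = 2297731319398, q_10 = 10·192092744723 + 4153663765 = 1925081110995 → 2297731319398/1925081110995
APPEND 28: p_11 = 28·2297731319398 + 229277360449 = 64565754303593, q_11 = 28·1925081110995 + 192092744723 = 54094363852583 → 64565754303593/54094363852583
APPEND 31: p_12 = 31·64565754303593 + 2297731319398 = 2003836114730781, q_12 = 31·54094363852583 + 1925081110995 = 1678850360541068 → 2003836114730781/1678850360541068
APPEND 21: p_13 = 21·2003836114730781 + 64565754303593 = 42145124163649994, q_13 = 21·1678850360541068 + 54094363852583 = 35309951935215011 → 42145124163649994/35309951935215011

6/5
37/31
1375/1152
48162/40351
1783369/1494139
67816184/56817633
1222474681/1024211533
2297731319398/1925081110995
42145124163649994/35309951935215011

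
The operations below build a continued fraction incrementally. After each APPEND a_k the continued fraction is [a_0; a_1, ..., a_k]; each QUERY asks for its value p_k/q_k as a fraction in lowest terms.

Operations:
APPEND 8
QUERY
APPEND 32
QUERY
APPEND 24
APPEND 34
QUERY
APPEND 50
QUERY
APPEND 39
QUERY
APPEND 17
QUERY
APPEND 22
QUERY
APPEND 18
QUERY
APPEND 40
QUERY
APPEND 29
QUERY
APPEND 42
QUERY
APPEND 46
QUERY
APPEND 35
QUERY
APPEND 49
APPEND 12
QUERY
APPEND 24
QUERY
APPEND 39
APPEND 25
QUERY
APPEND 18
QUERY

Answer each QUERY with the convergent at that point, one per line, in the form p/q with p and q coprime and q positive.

APPEND 8: p_0 = 8·1 + 0 = 8, q_0 = 8·0 + 1 = 1 → 8/1
APPEND 32: p_1 = 32·8 + 1 = 257, q_1 = 32·1 + 0 = 32 → 257/32
APPEND 24: p_2 = 24·257 + 8 = 6176, q_2 = 24·32 + 1 = 769 → 6176/769
APPEND 34: p_3 = 34·6176 + 257 = 210241, q_3 = 34·769 + 32 = 26178 → 210241/26178
APPEND 50: p_4 = 50·210241 + 6176 = 10518226, q_4 = 50·26178 + 769 = 1309669 → 10518226/1309669
APPEND 39: p_5 = 39·10518226 + 210241 = 410421055, q_5 = 39·1309669 + 26178 = 51103269 → 410421055/51103269
APPEND 17: p_6 = 17·410421055 + 10518226 = 6987676161, q_6 = 17·51103269 + 1309669 = 870065242 → 6987676161/870065242
APPEND 22: p_7 = 22·6987676161 + 410421055 = 154139296597, q_7 = 22·870065242 + 51103269 = 19192538593 → 154139296597/19192538593
APPEND 18: p_8 = 18·154139296597 + 6987676161 = 2781495014907, q_8 = 18·19192538593 + 870065242 = 346335759916 → 2781495014907/346335759916
APPEND 40: p_9 = 40·2781495014907 + 154139296597 = 111413939892877, q_9 = 40·346335759916 + 19192538593 = 13872622935233 → 111413939892877/13872622935233
APPEND 29: p_10 = 29·111413939892877 + 2781495014907 = 3233785751908340, q_10 = 29·13872622935233 + 346335759916 = 402652400881673 → 3233785751908340/402652400881673
APPEND 42: p_11 = 42·3233785751908340 + 111413939892877 = 135930415520043157, q_11 = 42·402652400881673 + 13872622935233 = 16925273459965499 → 135930415520043157/16925273459965499
APPEND 46: p_12 = 46·135930415520043157 + 3233785751908340 = 6256032899673893562, q_12 = 46·16925273459965499 + 402652400881673 = 778965231559294627 → 6256032899673893562/778965231559294627
APPEND 35: p_13 = 35·6256032899673893562 + 135930415520043157 = 219097081904106317827, q_13 = 35·778965231559294627 + 16925273459965499 = 27280708378035277444 → 219097081904106317827/27280708378035277444
APPEND 49: p_14 = 49·219097081904106317827 + 6256032899673893562 = 10742013046200883467085, q_14 = 49·27280708378035277444 + 778965231559294627 = 1337533675755287889383 → 10742013046200883467085/1337533675755287889383
APPEND 12: p_15 = 12·10742013046200883467085 + 219097081904106317827 = 129123253636314707922847, q_15 = 12·1337533675755287889383 + 27280708378035277444 = 16077684817441489950040 → 129123253636314707922847/16077684817441489950040
APPEND 24: p_16 = 24·129123253636314707922847 + 10742013046200883467085 = 3109700100317753873615413, q_16 = 24·16077684817441489950040 + 1337533675755287889383 = 387201969294351046690343 → 3109700100317753873615413/387201969294351046690343
APPEND 39: p_17 = 39·3109700100317753873615413 + 129123253636314707922847 = 121407427166028715778923954, q_17 = 39·387201969294351046690343 + 16077684817441489950040 = 15116954487297132310873417 → 121407427166028715778923954/15116954487297132310873417
APPEND 25: p_18 = 25·121407427166028715778923954 + 3109700100317753873615413 = 3038295379251035648346714263, q_18 = 25·15116954487297132310873417 + 387201969294351046690343 = 378311064151722658818525768 → 3038295379251035648346714263/378311064151722658818525768
APPEND 18: p_19 = 18·3038295379251035648346714263 + 121407427166028715778923954 = 54810724253684670386019780688, q_19 = 18·378311064151722658818525768 + 15116954487297132310873417 = 6824716109218304991044337241 → 54810724253684670386019780688/6824716109218304991044337241

8/1
257/32
210241/26178
10518226/1309669
410421055/51103269
6987676161/870065242
154139296597/19192538593
2781495014907/346335759916
111413939892877/13872622935233
3233785751908340/402652400881673
135930415520043157/16925273459965499
6256032899673893562/778965231559294627
219097081904106317827/27280708378035277444
129123253636314707922847/16077684817441489950040
3109700100317753873615413/387201969294351046690343
3038295379251035648346714263/378311064151722658818525768
54810724253684670386019780688/6824716109218304991044337241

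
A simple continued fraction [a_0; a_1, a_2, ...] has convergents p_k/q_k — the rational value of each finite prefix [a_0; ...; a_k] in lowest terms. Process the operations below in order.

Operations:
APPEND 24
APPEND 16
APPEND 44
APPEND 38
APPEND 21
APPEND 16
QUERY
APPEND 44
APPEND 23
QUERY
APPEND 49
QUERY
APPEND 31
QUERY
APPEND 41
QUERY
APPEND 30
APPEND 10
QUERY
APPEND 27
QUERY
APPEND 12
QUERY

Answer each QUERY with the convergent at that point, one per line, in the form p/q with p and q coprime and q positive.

217642153/9044902
220783434372/9175449239
10827978101281/449995552030
335888104574083/13959037562169
13782240265638684/572770535600959
4151813201002984714/172543521591510349
112512759523154321881/4675872158076370362
1354304927478854847286/56283009418507954693

APPEND 24: p_0 = 24·1 + 0 = 24, q_0 = 24·0 + 1 = 1 → 24/1
APPEND 16: p_1 = 16·24 + 1 = 385, q_1 = 16·1 + 0 = 16 → 385/16
APPEND 44: p_2 = 44·385 + 24 = 16964, q_2 = 44·16 + 1 = 705 → 16964/705
APPEND 38: p_3 = 38·16964 + 385 = 645017, q_3 = 38·705 + 16 = 26806 → 645017/26806
APPEND 21: p_4 = 21·645017 + 16964 = 13562321, q_4 = 21·26806 + 705 = 563631 → 13562321/563631
APPEND 16: p_5 = 16·13562321 + 645017 = 217642153, q_5 = 16·563631 + 26806 = 9044902 → 217642153/9044902
APPEND 44: p_6 = 44·217642153 + 13562321 = 9589817053, q_6 = 44·9044902 + 563631 = 398539319 → 9589817053/398539319
APPEND 23: p_7 = 23·9589817053 + 217642153 = 220783434372, q_7 = 23·398539319 + 9044902 = 9175449239 → 220783434372/9175449239
APPEND 49: p_8 = 49·220783434372 + 9589817053 = 10827978101281, q_8 = 49·9175449239 + 398539319 = 449995552030 → 10827978101281/449995552030
APPEND 31: p_9 = 31·10827978101281 + 220783434372 = 335888104574083, q_9 = 31·449995552030 + 9175449239 = 13959037562169 → 335888104574083/13959037562169
APPEND 41: p_10 = 41·335888104574083 + 10827978101281 = 13782240265638684, q_10 = 41·13959037562169 + 449995552030 = 572770535600959 → 13782240265638684/572770535600959
APPEND 30: p_11 = 30·13782240265638684 + 335888104574083 = 413803096073734603, q_11 = 30·572770535600959 + 13959037562169 = 17197075105590939 → 413803096073734603/17197075105590939
APPEND 10: p_12 = 10·413803096073734603 + 13782240265638684 = 4151813201002984714, q_12 = 10·17197075105590939 + 572770535600959 = 172543521591510349 → 4151813201002984714/172543521591510349
APPEND 27: p_13 = 27·4151813201002984714 + 413803096073734603 = 112512759523154321881, q_13 = 27·172543521591510349 + 17197075105590939 = 4675872158076370362 → 112512759523154321881/4675872158076370362
APPEND 12: p_14 = 12·112512759523154321881 + 4151813201002984714 = 1354304927478854847286, q_14 = 12·4675872158076370362 + 172543521591510349 = 56283009418507954693 → 1354304927478854847286/56283009418507954693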